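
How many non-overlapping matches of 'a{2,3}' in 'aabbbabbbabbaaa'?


Pattern 'a{2,3}' matches between 2 and 3 consecutive a's (greedy).
String: 'aabbbabbbabbaaa'
Finding runs of a's and applying greedy matching:
  Run at pos 0: 'aa' (length 2)
  Run at pos 5: 'a' (length 1)
  Run at pos 9: 'a' (length 1)
  Run at pos 12: 'aaa' (length 3)
Matches: ['aa', 'aaa']
Count: 2

2


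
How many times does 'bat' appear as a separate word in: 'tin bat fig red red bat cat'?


Scanning each word for exact match 'bat':
  Word 1: 'tin' -> no
  Word 2: 'bat' -> MATCH
  Word 3: 'fig' -> no
  Word 4: 'red' -> no
  Word 5: 'red' -> no
  Word 6: 'bat' -> MATCH
  Word 7: 'cat' -> no
Total matches: 2

2


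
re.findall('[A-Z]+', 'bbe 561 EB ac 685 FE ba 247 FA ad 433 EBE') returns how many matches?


Pattern '[A-Z]+' finds one or more uppercase letters.
Text: 'bbe 561 EB ac 685 FE ba 247 FA ad 433 EBE'
Scanning for matches:
  Match 1: 'EB'
  Match 2: 'FE'
  Match 3: 'FA'
  Match 4: 'EBE'
Total matches: 4

4


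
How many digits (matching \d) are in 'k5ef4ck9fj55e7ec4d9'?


\d matches any digit 0-9.
Scanning 'k5ef4ck9fj55e7ec4d9':
  pos 1: '5' -> DIGIT
  pos 4: '4' -> DIGIT
  pos 7: '9' -> DIGIT
  pos 10: '5' -> DIGIT
  pos 11: '5' -> DIGIT
  pos 13: '7' -> DIGIT
  pos 16: '4' -> DIGIT
  pos 18: '9' -> DIGIT
Digits found: ['5', '4', '9', '5', '5', '7', '4', '9']
Total: 8

8


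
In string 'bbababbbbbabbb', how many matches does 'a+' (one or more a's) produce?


Pattern 'a+' matches one or more consecutive a's.
String: 'bbababbbbbabbb'
Scanning for runs of a:
  Match 1: 'a' (length 1)
  Match 2: 'a' (length 1)
  Match 3: 'a' (length 1)
Total matches: 3

3


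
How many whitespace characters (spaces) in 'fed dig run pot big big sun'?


\s matches whitespace characters (spaces, tabs, etc.).
Text: 'fed dig run pot big big sun'
This text has 7 words separated by spaces.
Number of spaces = number of words - 1 = 7 - 1 = 6

6


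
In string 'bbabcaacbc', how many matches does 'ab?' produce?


Pattern 'ab?' matches 'a' optionally followed by 'b'.
String: 'bbabcaacbc'
Scanning left to right for 'a' then checking next char:
  Match 1: 'ab' (a followed by b)
  Match 2: 'a' (a not followed by b)
  Match 3: 'a' (a not followed by b)
Total matches: 3

3


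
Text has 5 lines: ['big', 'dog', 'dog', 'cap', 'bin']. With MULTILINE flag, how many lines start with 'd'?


With MULTILINE flag, ^ matches the start of each line.
Lines: ['big', 'dog', 'dog', 'cap', 'bin']
Checking which lines start with 'd':
  Line 1: 'big' -> no
  Line 2: 'dog' -> MATCH
  Line 3: 'dog' -> MATCH
  Line 4: 'cap' -> no
  Line 5: 'bin' -> no
Matching lines: ['dog', 'dog']
Count: 2

2


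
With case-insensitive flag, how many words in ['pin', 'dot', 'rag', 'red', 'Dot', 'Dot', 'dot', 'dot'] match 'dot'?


Case-insensitive matching: compare each word's lowercase form to 'dot'.
  'pin' -> lower='pin' -> no
  'dot' -> lower='dot' -> MATCH
  'rag' -> lower='rag' -> no
  'red' -> lower='red' -> no
  'Dot' -> lower='dot' -> MATCH
  'Dot' -> lower='dot' -> MATCH
  'dot' -> lower='dot' -> MATCH
  'dot' -> lower='dot' -> MATCH
Matches: ['dot', 'Dot', 'Dot', 'dot', 'dot']
Count: 5

5


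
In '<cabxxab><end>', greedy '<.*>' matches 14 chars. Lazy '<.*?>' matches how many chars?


Greedy '<.*>' tries to match as MUCH as possible.
Lazy '<.*?>' tries to match as LITTLE as possible.

String: '<cabxxab><end>'
Greedy '<.*>' starts at first '<' and extends to the LAST '>': '<cabxxab><end>' (14 chars)
Lazy '<.*?>' starts at first '<' and stops at the FIRST '>': '<cabxxab>' (9 chars)

9


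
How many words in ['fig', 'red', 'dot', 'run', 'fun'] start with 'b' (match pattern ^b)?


Pattern ^b anchors to start of word. Check which words begin with 'b':
  'fig' -> no
  'red' -> no
  'dot' -> no
  'run' -> no
  'fun' -> no
Matching words: []
Count: 0

0


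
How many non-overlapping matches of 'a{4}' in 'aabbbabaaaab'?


Pattern 'a{4}' matches exactly 4 consecutive a's (greedy, non-overlapping).
String: 'aabbbabaaaab'
Scanning for runs of a's:
  Run at pos 0: 'aa' (length 2) -> 0 match(es)
  Run at pos 5: 'a' (length 1) -> 0 match(es)
  Run at pos 7: 'aaaa' (length 4) -> 1 match(es)
Matches found: ['aaaa']
Total: 1

1


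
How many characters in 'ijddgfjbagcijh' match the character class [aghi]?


Character class [aghi] matches any of: {a, g, h, i}
Scanning string 'ijddgfjbagcijh' character by character:
  pos 0: 'i' -> MATCH
  pos 1: 'j' -> no
  pos 2: 'd' -> no
  pos 3: 'd' -> no
  pos 4: 'g' -> MATCH
  pos 5: 'f' -> no
  pos 6: 'j' -> no
  pos 7: 'b' -> no
  pos 8: 'a' -> MATCH
  pos 9: 'g' -> MATCH
  pos 10: 'c' -> no
  pos 11: 'i' -> MATCH
  pos 12: 'j' -> no
  pos 13: 'h' -> MATCH
Total matches: 6

6


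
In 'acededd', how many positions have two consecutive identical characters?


Looking for consecutive identical characters in 'acededd':
  pos 0-1: 'a' vs 'c' -> different
  pos 1-2: 'c' vs 'e' -> different
  pos 2-3: 'e' vs 'd' -> different
  pos 3-4: 'd' vs 'e' -> different
  pos 4-5: 'e' vs 'd' -> different
  pos 5-6: 'd' vs 'd' -> MATCH ('dd')
Consecutive identical pairs: ['dd']
Count: 1

1


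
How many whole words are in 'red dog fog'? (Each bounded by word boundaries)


Word boundaries (\b) mark the start/end of each word.
Text: 'red dog fog'
Splitting by whitespace:
  Word 1: 'red'
  Word 2: 'dog'
  Word 3: 'fog'
Total whole words: 3

3


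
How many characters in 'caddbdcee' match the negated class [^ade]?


Negated class [^ade] matches any char NOT in {a, d, e}
Scanning 'caddbdcee':
  pos 0: 'c' -> MATCH
  pos 1: 'a' -> no (excluded)
  pos 2: 'd' -> no (excluded)
  pos 3: 'd' -> no (excluded)
  pos 4: 'b' -> MATCH
  pos 5: 'd' -> no (excluded)
  pos 6: 'c' -> MATCH
  pos 7: 'e' -> no (excluded)
  pos 8: 'e' -> no (excluded)
Total matches: 3

3


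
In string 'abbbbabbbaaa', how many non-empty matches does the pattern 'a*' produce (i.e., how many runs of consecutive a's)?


Pattern 'a*' matches zero or more a's. We want non-empty runs of consecutive a's.
String: 'abbbbabbbaaa'
Walking through the string to find runs of a's:
  Run 1: positions 0-0 -> 'a'
  Run 2: positions 5-5 -> 'a'
  Run 3: positions 9-11 -> 'aaa'
Non-empty runs found: ['a', 'a', 'aaa']
Count: 3

3


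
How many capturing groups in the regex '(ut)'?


To count capturing groups, count each '(' that starts a group.
Pattern: '(ut)'
Walking through the pattern:
  Position 0: '(' -> group #1
Total capturing groups: 1

1


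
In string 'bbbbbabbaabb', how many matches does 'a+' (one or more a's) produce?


Pattern 'a+' matches one or more consecutive a's.
String: 'bbbbbabbaabb'
Scanning for runs of a:
  Match 1: 'a' (length 1)
  Match 2: 'aa' (length 2)
Total matches: 2

2


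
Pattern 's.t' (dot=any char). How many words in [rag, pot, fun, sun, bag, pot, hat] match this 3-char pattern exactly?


Pattern 's.t' means: starts with 's', any single char, ends with 't'.
Checking each word (must be exactly 3 chars):
  'rag' (len=3): no
  'pot' (len=3): no
  'fun' (len=3): no
  'sun' (len=3): no
  'bag' (len=3): no
  'pot' (len=3): no
  'hat' (len=3): no
Matching words: []
Total: 0

0


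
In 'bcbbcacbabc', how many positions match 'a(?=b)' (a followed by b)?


Lookahead 'a(?=b)' matches 'a' only when followed by 'b'.
String: 'bcbbcacbabc'
Checking each position where char is 'a':
  pos 5: 'a' -> no (next='c')
  pos 8: 'a' -> MATCH (next='b')
Matching positions: [8]
Count: 1

1


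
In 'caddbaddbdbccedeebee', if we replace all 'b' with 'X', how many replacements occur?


re.sub('b', 'X', text) replaces every occurrence of 'b' with 'X'.
Text: 'caddbaddbdbccedeebee'
Scanning for 'b':
  pos 4: 'b' -> replacement #1
  pos 8: 'b' -> replacement #2
  pos 10: 'b' -> replacement #3
  pos 17: 'b' -> replacement #4
Total replacements: 4

4


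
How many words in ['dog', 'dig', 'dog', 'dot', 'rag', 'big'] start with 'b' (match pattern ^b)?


Pattern ^b anchors to start of word. Check which words begin with 'b':
  'dog' -> no
  'dig' -> no
  'dog' -> no
  'dot' -> no
  'rag' -> no
  'big' -> MATCH (starts with 'b')
Matching words: ['big']
Count: 1

1


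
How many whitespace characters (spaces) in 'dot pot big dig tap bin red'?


\s matches whitespace characters (spaces, tabs, etc.).
Text: 'dot pot big dig tap bin red'
This text has 7 words separated by spaces.
Number of spaces = number of words - 1 = 7 - 1 = 6

6


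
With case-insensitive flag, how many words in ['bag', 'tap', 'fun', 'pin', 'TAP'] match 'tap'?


Case-insensitive matching: compare each word's lowercase form to 'tap'.
  'bag' -> lower='bag' -> no
  'tap' -> lower='tap' -> MATCH
  'fun' -> lower='fun' -> no
  'pin' -> lower='pin' -> no
  'TAP' -> lower='tap' -> MATCH
Matches: ['tap', 'TAP']
Count: 2

2


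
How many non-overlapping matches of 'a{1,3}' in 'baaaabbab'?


Pattern 'a{1,3}' matches between 1 and 3 consecutive a's (greedy).
String: 'baaaabbab'
Finding runs of a's and applying greedy matching:
  Run at pos 1: 'aaaa' (length 4)
  Run at pos 7: 'a' (length 1)
Matches: ['aaa', 'a', 'a']
Count: 3

3


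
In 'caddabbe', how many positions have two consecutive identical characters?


Looking for consecutive identical characters in 'caddabbe':
  pos 0-1: 'c' vs 'a' -> different
  pos 1-2: 'a' vs 'd' -> different
  pos 2-3: 'd' vs 'd' -> MATCH ('dd')
  pos 3-4: 'd' vs 'a' -> different
  pos 4-5: 'a' vs 'b' -> different
  pos 5-6: 'b' vs 'b' -> MATCH ('bb')
  pos 6-7: 'b' vs 'e' -> different
Consecutive identical pairs: ['dd', 'bb']
Count: 2

2


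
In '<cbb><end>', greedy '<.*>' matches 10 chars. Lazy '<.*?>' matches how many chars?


Greedy '<.*>' tries to match as MUCH as possible.
Lazy '<.*?>' tries to match as LITTLE as possible.

String: '<cbb><end>'
Greedy '<.*>' starts at first '<' and extends to the LAST '>': '<cbb><end>' (10 chars)
Lazy '<.*?>' starts at first '<' and stops at the FIRST '>': '<cbb>' (5 chars)

5


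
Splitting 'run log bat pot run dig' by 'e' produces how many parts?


Splitting by 'e' breaks the string at each occurrence of the separator.
Text: 'run log bat pot run dig'
Parts after split:
  Part 1: 'run log bat pot run dig'
Total parts: 1

1


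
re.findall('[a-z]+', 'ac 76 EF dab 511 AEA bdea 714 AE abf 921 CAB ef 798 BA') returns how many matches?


Pattern '[a-z]+' finds one or more lowercase letters.
Text: 'ac 76 EF dab 511 AEA bdea 714 AE abf 921 CAB ef 798 BA'
Scanning for matches:
  Match 1: 'ac'
  Match 2: 'dab'
  Match 3: 'bdea'
  Match 4: 'abf'
  Match 5: 'ef'
Total matches: 5

5


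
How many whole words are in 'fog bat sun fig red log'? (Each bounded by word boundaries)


Word boundaries (\b) mark the start/end of each word.
Text: 'fog bat sun fig red log'
Splitting by whitespace:
  Word 1: 'fog'
  Word 2: 'bat'
  Word 3: 'sun'
  Word 4: 'fig'
  Word 5: 'red'
  Word 6: 'log'
Total whole words: 6

6


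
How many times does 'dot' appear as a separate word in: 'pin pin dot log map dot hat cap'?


Scanning each word for exact match 'dot':
  Word 1: 'pin' -> no
  Word 2: 'pin' -> no
  Word 3: 'dot' -> MATCH
  Word 4: 'log' -> no
  Word 5: 'map' -> no
  Word 6: 'dot' -> MATCH
  Word 7: 'hat' -> no
  Word 8: 'cap' -> no
Total matches: 2

2


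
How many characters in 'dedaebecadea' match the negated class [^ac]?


Negated class [^ac] matches any char NOT in {a, c}
Scanning 'dedaebecadea':
  pos 0: 'd' -> MATCH
  pos 1: 'e' -> MATCH
  pos 2: 'd' -> MATCH
  pos 3: 'a' -> no (excluded)
  pos 4: 'e' -> MATCH
  pos 5: 'b' -> MATCH
  pos 6: 'e' -> MATCH
  pos 7: 'c' -> no (excluded)
  pos 8: 'a' -> no (excluded)
  pos 9: 'd' -> MATCH
  pos 10: 'e' -> MATCH
  pos 11: 'a' -> no (excluded)
Total matches: 8

8


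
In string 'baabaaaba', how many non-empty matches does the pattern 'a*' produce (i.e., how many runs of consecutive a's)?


Pattern 'a*' matches zero or more a's. We want non-empty runs of consecutive a's.
String: 'baabaaaba'
Walking through the string to find runs of a's:
  Run 1: positions 1-2 -> 'aa'
  Run 2: positions 4-6 -> 'aaa'
  Run 3: positions 8-8 -> 'a'
Non-empty runs found: ['aa', 'aaa', 'a']
Count: 3

3


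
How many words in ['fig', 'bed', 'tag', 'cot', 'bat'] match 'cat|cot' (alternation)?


Alternation 'cat|cot' matches either 'cat' or 'cot'.
Checking each word:
  'fig' -> no
  'bed' -> no
  'tag' -> no
  'cot' -> MATCH
  'bat' -> no
Matches: ['cot']
Count: 1

1


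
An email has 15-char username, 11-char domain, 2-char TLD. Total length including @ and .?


An email address has format: username@domain.tld
Username length: 15
'@' character: 1
Domain length: 11
'.' character: 1
TLD length: 2
Total = 15 + 1 + 11 + 1 + 2 = 30

30


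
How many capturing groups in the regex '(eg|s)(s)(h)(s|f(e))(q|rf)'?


To count capturing groups, count each '(' that starts a group.
Pattern: '(eg|s)(s)(h)(s|f(e))(q|rf)'
Walking through the pattern:
  Position 0: '(' -> group #1
  Position 6: '(' -> group #2
  Position 9: '(' -> group #3
  Position 12: '(' -> group #4
  Position 16: '(' -> group #5
  Position 20: '(' -> group #6
Total capturing groups: 6

6


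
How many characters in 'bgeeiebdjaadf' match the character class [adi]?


Character class [adi] matches any of: {a, d, i}
Scanning string 'bgeeiebdjaadf' character by character:
  pos 0: 'b' -> no
  pos 1: 'g' -> no
  pos 2: 'e' -> no
  pos 3: 'e' -> no
  pos 4: 'i' -> MATCH
  pos 5: 'e' -> no
  pos 6: 'b' -> no
  pos 7: 'd' -> MATCH
  pos 8: 'j' -> no
  pos 9: 'a' -> MATCH
  pos 10: 'a' -> MATCH
  pos 11: 'd' -> MATCH
  pos 12: 'f' -> no
Total matches: 5

5


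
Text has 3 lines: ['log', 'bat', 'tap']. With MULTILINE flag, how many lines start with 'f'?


With MULTILINE flag, ^ matches the start of each line.
Lines: ['log', 'bat', 'tap']
Checking which lines start with 'f':
  Line 1: 'log' -> no
  Line 2: 'bat' -> no
  Line 3: 'tap' -> no
Matching lines: []
Count: 0

0


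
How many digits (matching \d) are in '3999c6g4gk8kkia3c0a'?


\d matches any digit 0-9.
Scanning '3999c6g4gk8kkia3c0a':
  pos 0: '3' -> DIGIT
  pos 1: '9' -> DIGIT
  pos 2: '9' -> DIGIT
  pos 3: '9' -> DIGIT
  pos 5: '6' -> DIGIT
  pos 7: '4' -> DIGIT
  pos 10: '8' -> DIGIT
  pos 15: '3' -> DIGIT
  pos 17: '0' -> DIGIT
Digits found: ['3', '9', '9', '9', '6', '4', '8', '3', '0']
Total: 9

9


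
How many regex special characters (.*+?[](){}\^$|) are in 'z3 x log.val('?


Regex special characters are: . * + ? [ ] ( ) { } \ ^ $ |
Scanning 'z3 x log.val(':
  pos 8: '.' -> SPECIAL
  pos 12: '(' -> SPECIAL
Special chars found: ['.', '(']
Total: 2

2


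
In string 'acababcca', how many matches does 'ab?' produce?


Pattern 'ab?' matches 'a' optionally followed by 'b'.
String: 'acababcca'
Scanning left to right for 'a' then checking next char:
  Match 1: 'a' (a not followed by b)
  Match 2: 'ab' (a followed by b)
  Match 3: 'ab' (a followed by b)
  Match 4: 'a' (a not followed by b)
Total matches: 4

4


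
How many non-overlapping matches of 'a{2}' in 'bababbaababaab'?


Pattern 'a{2}' matches exactly 2 consecutive a's (greedy, non-overlapping).
String: 'bababbaababaab'
Scanning for runs of a's:
  Run at pos 1: 'a' (length 1) -> 0 match(es)
  Run at pos 3: 'a' (length 1) -> 0 match(es)
  Run at pos 6: 'aa' (length 2) -> 1 match(es)
  Run at pos 9: 'a' (length 1) -> 0 match(es)
  Run at pos 11: 'aa' (length 2) -> 1 match(es)
Matches found: ['aa', 'aa']
Total: 2

2


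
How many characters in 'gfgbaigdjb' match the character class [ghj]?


Character class [ghj] matches any of: {g, h, j}
Scanning string 'gfgbaigdjb' character by character:
  pos 0: 'g' -> MATCH
  pos 1: 'f' -> no
  pos 2: 'g' -> MATCH
  pos 3: 'b' -> no
  pos 4: 'a' -> no
  pos 5: 'i' -> no
  pos 6: 'g' -> MATCH
  pos 7: 'd' -> no
  pos 8: 'j' -> MATCH
  pos 9: 'b' -> no
Total matches: 4

4


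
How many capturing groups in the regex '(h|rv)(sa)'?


To count capturing groups, count each '(' that starts a group.
Pattern: '(h|rv)(sa)'
Walking through the pattern:
  Position 0: '(' -> group #1
  Position 6: '(' -> group #2
Total capturing groups: 2

2


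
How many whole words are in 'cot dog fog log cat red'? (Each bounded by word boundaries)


Word boundaries (\b) mark the start/end of each word.
Text: 'cot dog fog log cat red'
Splitting by whitespace:
  Word 1: 'cot'
  Word 2: 'dog'
  Word 3: 'fog'
  Word 4: 'log'
  Word 5: 'cat'
  Word 6: 'red'
Total whole words: 6

6


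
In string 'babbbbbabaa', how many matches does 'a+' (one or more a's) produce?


Pattern 'a+' matches one or more consecutive a's.
String: 'babbbbbabaa'
Scanning for runs of a:
  Match 1: 'a' (length 1)
  Match 2: 'a' (length 1)
  Match 3: 'aa' (length 2)
Total matches: 3

3


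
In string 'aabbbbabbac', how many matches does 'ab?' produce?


Pattern 'ab?' matches 'a' optionally followed by 'b'.
String: 'aabbbbabbac'
Scanning left to right for 'a' then checking next char:
  Match 1: 'a' (a not followed by b)
  Match 2: 'ab' (a followed by b)
  Match 3: 'ab' (a followed by b)
  Match 4: 'a' (a not followed by b)
Total matches: 4

4


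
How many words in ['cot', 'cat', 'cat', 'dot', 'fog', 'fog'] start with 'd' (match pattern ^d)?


Pattern ^d anchors to start of word. Check which words begin with 'd':
  'cot' -> no
  'cat' -> no
  'cat' -> no
  'dot' -> MATCH (starts with 'd')
  'fog' -> no
  'fog' -> no
Matching words: ['dot']
Count: 1

1


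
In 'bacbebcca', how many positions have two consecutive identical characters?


Looking for consecutive identical characters in 'bacbebcca':
  pos 0-1: 'b' vs 'a' -> different
  pos 1-2: 'a' vs 'c' -> different
  pos 2-3: 'c' vs 'b' -> different
  pos 3-4: 'b' vs 'e' -> different
  pos 4-5: 'e' vs 'b' -> different
  pos 5-6: 'b' vs 'c' -> different
  pos 6-7: 'c' vs 'c' -> MATCH ('cc')
  pos 7-8: 'c' vs 'a' -> different
Consecutive identical pairs: ['cc']
Count: 1

1


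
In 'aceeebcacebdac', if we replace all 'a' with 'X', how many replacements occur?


re.sub('a', 'X', text) replaces every occurrence of 'a' with 'X'.
Text: 'aceeebcacebdac'
Scanning for 'a':
  pos 0: 'a' -> replacement #1
  pos 7: 'a' -> replacement #2
  pos 12: 'a' -> replacement #3
Total replacements: 3

3


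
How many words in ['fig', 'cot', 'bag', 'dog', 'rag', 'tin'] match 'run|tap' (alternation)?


Alternation 'run|tap' matches either 'run' or 'tap'.
Checking each word:
  'fig' -> no
  'cot' -> no
  'bag' -> no
  'dog' -> no
  'rag' -> no
  'tin' -> no
Matches: []
Count: 0

0


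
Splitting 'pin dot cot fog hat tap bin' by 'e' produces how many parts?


Splitting by 'e' breaks the string at each occurrence of the separator.
Text: 'pin dot cot fog hat tap bin'
Parts after split:
  Part 1: 'pin dot cot fog hat tap bin'
Total parts: 1

1


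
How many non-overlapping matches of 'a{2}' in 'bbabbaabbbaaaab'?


Pattern 'a{2}' matches exactly 2 consecutive a's (greedy, non-overlapping).
String: 'bbabbaabbbaaaab'
Scanning for runs of a's:
  Run at pos 2: 'a' (length 1) -> 0 match(es)
  Run at pos 5: 'aa' (length 2) -> 1 match(es)
  Run at pos 10: 'aaaa' (length 4) -> 2 match(es)
Matches found: ['aa', 'aa', 'aa']
Total: 3

3


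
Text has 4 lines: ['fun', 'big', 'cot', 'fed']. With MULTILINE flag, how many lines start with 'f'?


With MULTILINE flag, ^ matches the start of each line.
Lines: ['fun', 'big', 'cot', 'fed']
Checking which lines start with 'f':
  Line 1: 'fun' -> MATCH
  Line 2: 'big' -> no
  Line 3: 'cot' -> no
  Line 4: 'fed' -> MATCH
Matching lines: ['fun', 'fed']
Count: 2

2


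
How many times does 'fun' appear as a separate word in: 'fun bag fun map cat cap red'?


Scanning each word for exact match 'fun':
  Word 1: 'fun' -> MATCH
  Word 2: 'bag' -> no
  Word 3: 'fun' -> MATCH
  Word 4: 'map' -> no
  Word 5: 'cat' -> no
  Word 6: 'cap' -> no
  Word 7: 'red' -> no
Total matches: 2

2


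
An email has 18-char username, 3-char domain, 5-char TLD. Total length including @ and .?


An email address has format: username@domain.tld
Username length: 18
'@' character: 1
Domain length: 3
'.' character: 1
TLD length: 5
Total = 18 + 1 + 3 + 1 + 5 = 28

28


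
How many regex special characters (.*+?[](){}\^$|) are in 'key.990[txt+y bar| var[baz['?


Regex special characters are: . * + ? [ ] ( ) { } \ ^ $ |
Scanning 'key.990[txt+y bar| var[baz[':
  pos 3: '.' -> SPECIAL
  pos 7: '[' -> SPECIAL
  pos 11: '+' -> SPECIAL
  pos 17: '|' -> SPECIAL
  pos 22: '[' -> SPECIAL
  pos 26: '[' -> SPECIAL
Special chars found: ['.', '[', '+', '|', '[', '[']
Total: 6

6


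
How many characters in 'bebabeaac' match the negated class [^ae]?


Negated class [^ae] matches any char NOT in {a, e}
Scanning 'bebabeaac':
  pos 0: 'b' -> MATCH
  pos 1: 'e' -> no (excluded)
  pos 2: 'b' -> MATCH
  pos 3: 'a' -> no (excluded)
  pos 4: 'b' -> MATCH
  pos 5: 'e' -> no (excluded)
  pos 6: 'a' -> no (excluded)
  pos 7: 'a' -> no (excluded)
  pos 8: 'c' -> MATCH
Total matches: 4

4


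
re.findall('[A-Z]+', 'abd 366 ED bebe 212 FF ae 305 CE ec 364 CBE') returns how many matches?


Pattern '[A-Z]+' finds one or more uppercase letters.
Text: 'abd 366 ED bebe 212 FF ae 305 CE ec 364 CBE'
Scanning for matches:
  Match 1: 'ED'
  Match 2: 'FF'
  Match 3: 'CE'
  Match 4: 'CBE'
Total matches: 4

4


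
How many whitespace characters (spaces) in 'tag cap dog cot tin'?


\s matches whitespace characters (spaces, tabs, etc.).
Text: 'tag cap dog cot tin'
This text has 5 words separated by spaces.
Number of spaces = number of words - 1 = 5 - 1 = 4

4


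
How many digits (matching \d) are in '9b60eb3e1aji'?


\d matches any digit 0-9.
Scanning '9b60eb3e1aji':
  pos 0: '9' -> DIGIT
  pos 2: '6' -> DIGIT
  pos 3: '0' -> DIGIT
  pos 6: '3' -> DIGIT
  pos 8: '1' -> DIGIT
Digits found: ['9', '6', '0', '3', '1']
Total: 5

5


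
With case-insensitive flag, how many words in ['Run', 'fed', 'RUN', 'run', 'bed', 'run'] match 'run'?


Case-insensitive matching: compare each word's lowercase form to 'run'.
  'Run' -> lower='run' -> MATCH
  'fed' -> lower='fed' -> no
  'RUN' -> lower='run' -> MATCH
  'run' -> lower='run' -> MATCH
  'bed' -> lower='bed' -> no
  'run' -> lower='run' -> MATCH
Matches: ['Run', 'RUN', 'run', 'run']
Count: 4

4


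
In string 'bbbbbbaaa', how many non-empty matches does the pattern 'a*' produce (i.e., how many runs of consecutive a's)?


Pattern 'a*' matches zero or more a's. We want non-empty runs of consecutive a's.
String: 'bbbbbbaaa'
Walking through the string to find runs of a's:
  Run 1: positions 6-8 -> 'aaa'
Non-empty runs found: ['aaa']
Count: 1

1


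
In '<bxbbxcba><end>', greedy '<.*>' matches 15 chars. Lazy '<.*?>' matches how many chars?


Greedy '<.*>' tries to match as MUCH as possible.
Lazy '<.*?>' tries to match as LITTLE as possible.

String: '<bxbbxcba><end>'
Greedy '<.*>' starts at first '<' and extends to the LAST '>': '<bxbbxcba><end>' (15 chars)
Lazy '<.*?>' starts at first '<' and stops at the FIRST '>': '<bxbbxcba>' (10 chars)

10


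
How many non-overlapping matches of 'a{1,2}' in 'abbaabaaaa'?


Pattern 'a{1,2}' matches between 1 and 2 consecutive a's (greedy).
String: 'abbaabaaaa'
Finding runs of a's and applying greedy matching:
  Run at pos 0: 'a' (length 1)
  Run at pos 3: 'aa' (length 2)
  Run at pos 6: 'aaaa' (length 4)
Matches: ['a', 'aa', 'aa', 'aa']
Count: 4

4


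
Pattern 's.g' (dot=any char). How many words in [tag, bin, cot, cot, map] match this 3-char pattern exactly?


Pattern 's.g' means: starts with 's', any single char, ends with 'g'.
Checking each word (must be exactly 3 chars):
  'tag' (len=3): no
  'bin' (len=3): no
  'cot' (len=3): no
  'cot' (len=3): no
  'map' (len=3): no
Matching words: []
Total: 0

0


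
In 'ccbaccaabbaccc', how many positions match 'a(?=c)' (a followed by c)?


Lookahead 'a(?=c)' matches 'a' only when followed by 'c'.
String: 'ccbaccaabbaccc'
Checking each position where char is 'a':
  pos 3: 'a' -> MATCH (next='c')
  pos 6: 'a' -> no (next='a')
  pos 7: 'a' -> no (next='b')
  pos 10: 'a' -> MATCH (next='c')
Matching positions: [3, 10]
Count: 2

2


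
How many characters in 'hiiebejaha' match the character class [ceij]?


Character class [ceij] matches any of: {c, e, i, j}
Scanning string 'hiiebejaha' character by character:
  pos 0: 'h' -> no
  pos 1: 'i' -> MATCH
  pos 2: 'i' -> MATCH
  pos 3: 'e' -> MATCH
  pos 4: 'b' -> no
  pos 5: 'e' -> MATCH
  pos 6: 'j' -> MATCH
  pos 7: 'a' -> no
  pos 8: 'h' -> no
  pos 9: 'a' -> no
Total matches: 5

5


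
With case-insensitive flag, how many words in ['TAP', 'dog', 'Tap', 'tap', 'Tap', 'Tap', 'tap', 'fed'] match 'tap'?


Case-insensitive matching: compare each word's lowercase form to 'tap'.
  'TAP' -> lower='tap' -> MATCH
  'dog' -> lower='dog' -> no
  'Tap' -> lower='tap' -> MATCH
  'tap' -> lower='tap' -> MATCH
  'Tap' -> lower='tap' -> MATCH
  'Tap' -> lower='tap' -> MATCH
  'tap' -> lower='tap' -> MATCH
  'fed' -> lower='fed' -> no
Matches: ['TAP', 'Tap', 'tap', 'Tap', 'Tap', 'tap']
Count: 6

6


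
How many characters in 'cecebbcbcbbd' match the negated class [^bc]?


Negated class [^bc] matches any char NOT in {b, c}
Scanning 'cecebbcbcbbd':
  pos 0: 'c' -> no (excluded)
  pos 1: 'e' -> MATCH
  pos 2: 'c' -> no (excluded)
  pos 3: 'e' -> MATCH
  pos 4: 'b' -> no (excluded)
  pos 5: 'b' -> no (excluded)
  pos 6: 'c' -> no (excluded)
  pos 7: 'b' -> no (excluded)
  pos 8: 'c' -> no (excluded)
  pos 9: 'b' -> no (excluded)
  pos 10: 'b' -> no (excluded)
  pos 11: 'd' -> MATCH
Total matches: 3

3


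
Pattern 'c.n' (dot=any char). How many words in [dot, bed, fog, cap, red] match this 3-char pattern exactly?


Pattern 'c.n' means: starts with 'c', any single char, ends with 'n'.
Checking each word (must be exactly 3 chars):
  'dot' (len=3): no
  'bed' (len=3): no
  'fog' (len=3): no
  'cap' (len=3): no
  'red' (len=3): no
Matching words: []
Total: 0

0


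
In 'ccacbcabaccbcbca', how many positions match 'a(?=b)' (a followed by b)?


Lookahead 'a(?=b)' matches 'a' only when followed by 'b'.
String: 'ccacbcabaccbcbca'
Checking each position where char is 'a':
  pos 2: 'a' -> no (next='c')
  pos 6: 'a' -> MATCH (next='b')
  pos 8: 'a' -> no (next='c')
Matching positions: [6]
Count: 1

1


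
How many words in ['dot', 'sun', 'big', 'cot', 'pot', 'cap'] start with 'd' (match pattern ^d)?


Pattern ^d anchors to start of word. Check which words begin with 'd':
  'dot' -> MATCH (starts with 'd')
  'sun' -> no
  'big' -> no
  'cot' -> no
  'pot' -> no
  'cap' -> no
Matching words: ['dot']
Count: 1

1


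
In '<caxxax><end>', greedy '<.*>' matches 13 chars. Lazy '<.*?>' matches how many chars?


Greedy '<.*>' tries to match as MUCH as possible.
Lazy '<.*?>' tries to match as LITTLE as possible.

String: '<caxxax><end>'
Greedy '<.*>' starts at first '<' and extends to the LAST '>': '<caxxax><end>' (13 chars)
Lazy '<.*?>' starts at first '<' and stops at the FIRST '>': '<caxxax>' (8 chars)

8


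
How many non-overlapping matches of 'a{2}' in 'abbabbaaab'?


Pattern 'a{2}' matches exactly 2 consecutive a's (greedy, non-overlapping).
String: 'abbabbaaab'
Scanning for runs of a's:
  Run at pos 0: 'a' (length 1) -> 0 match(es)
  Run at pos 3: 'a' (length 1) -> 0 match(es)
  Run at pos 6: 'aaa' (length 3) -> 1 match(es)
Matches found: ['aa']
Total: 1

1


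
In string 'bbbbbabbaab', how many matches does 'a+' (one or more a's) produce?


Pattern 'a+' matches one or more consecutive a's.
String: 'bbbbbabbaab'
Scanning for runs of a:
  Match 1: 'a' (length 1)
  Match 2: 'aa' (length 2)
Total matches: 2

2


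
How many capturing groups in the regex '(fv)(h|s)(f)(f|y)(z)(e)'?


To count capturing groups, count each '(' that starts a group.
Pattern: '(fv)(h|s)(f)(f|y)(z)(e)'
Walking through the pattern:
  Position 0: '(' -> group #1
  Position 4: '(' -> group #2
  Position 9: '(' -> group #3
  Position 12: '(' -> group #4
  Position 17: '(' -> group #5
  Position 20: '(' -> group #6
Total capturing groups: 6

6


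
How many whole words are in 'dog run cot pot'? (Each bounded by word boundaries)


Word boundaries (\b) mark the start/end of each word.
Text: 'dog run cot pot'
Splitting by whitespace:
  Word 1: 'dog'
  Word 2: 'run'
  Word 3: 'cot'
  Word 4: 'pot'
Total whole words: 4

4


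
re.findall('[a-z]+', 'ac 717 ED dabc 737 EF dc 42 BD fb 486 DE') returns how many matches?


Pattern '[a-z]+' finds one or more lowercase letters.
Text: 'ac 717 ED dabc 737 EF dc 42 BD fb 486 DE'
Scanning for matches:
  Match 1: 'ac'
  Match 2: 'dabc'
  Match 3: 'dc'
  Match 4: 'fb'
Total matches: 4

4


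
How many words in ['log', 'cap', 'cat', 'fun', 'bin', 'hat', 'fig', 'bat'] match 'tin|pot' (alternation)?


Alternation 'tin|pot' matches either 'tin' or 'pot'.
Checking each word:
  'log' -> no
  'cap' -> no
  'cat' -> no
  'fun' -> no
  'bin' -> no
  'hat' -> no
  'fig' -> no
  'bat' -> no
Matches: []
Count: 0

0


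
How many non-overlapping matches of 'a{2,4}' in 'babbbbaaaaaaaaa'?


Pattern 'a{2,4}' matches between 2 and 4 consecutive a's (greedy).
String: 'babbbbaaaaaaaaa'
Finding runs of a's and applying greedy matching:
  Run at pos 1: 'a' (length 1)
  Run at pos 6: 'aaaaaaaaa' (length 9)
Matches: ['aaaa', 'aaaa']
Count: 2

2


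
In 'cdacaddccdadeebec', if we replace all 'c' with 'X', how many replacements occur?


re.sub('c', 'X', text) replaces every occurrence of 'c' with 'X'.
Text: 'cdacaddccdadeebec'
Scanning for 'c':
  pos 0: 'c' -> replacement #1
  pos 3: 'c' -> replacement #2
  pos 7: 'c' -> replacement #3
  pos 8: 'c' -> replacement #4
  pos 16: 'c' -> replacement #5
Total replacements: 5

5


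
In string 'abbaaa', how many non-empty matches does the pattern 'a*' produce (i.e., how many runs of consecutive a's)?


Pattern 'a*' matches zero or more a's. We want non-empty runs of consecutive a's.
String: 'abbaaa'
Walking through the string to find runs of a's:
  Run 1: positions 0-0 -> 'a'
  Run 2: positions 3-5 -> 'aaa'
Non-empty runs found: ['a', 'aaa']
Count: 2

2


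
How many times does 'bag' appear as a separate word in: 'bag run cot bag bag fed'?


Scanning each word for exact match 'bag':
  Word 1: 'bag' -> MATCH
  Word 2: 'run' -> no
  Word 3: 'cot' -> no
  Word 4: 'bag' -> MATCH
  Word 5: 'bag' -> MATCH
  Word 6: 'fed' -> no
Total matches: 3

3


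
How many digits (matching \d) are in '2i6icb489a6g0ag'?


\d matches any digit 0-9.
Scanning '2i6icb489a6g0ag':
  pos 0: '2' -> DIGIT
  pos 2: '6' -> DIGIT
  pos 6: '4' -> DIGIT
  pos 7: '8' -> DIGIT
  pos 8: '9' -> DIGIT
  pos 10: '6' -> DIGIT
  pos 12: '0' -> DIGIT
Digits found: ['2', '6', '4', '8', '9', '6', '0']
Total: 7

7


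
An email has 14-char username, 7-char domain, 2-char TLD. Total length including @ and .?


An email address has format: username@domain.tld
Username length: 14
'@' character: 1
Domain length: 7
'.' character: 1
TLD length: 2
Total = 14 + 1 + 7 + 1 + 2 = 25

25


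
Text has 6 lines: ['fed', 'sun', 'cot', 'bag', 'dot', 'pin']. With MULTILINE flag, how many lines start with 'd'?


With MULTILINE flag, ^ matches the start of each line.
Lines: ['fed', 'sun', 'cot', 'bag', 'dot', 'pin']
Checking which lines start with 'd':
  Line 1: 'fed' -> no
  Line 2: 'sun' -> no
  Line 3: 'cot' -> no
  Line 4: 'bag' -> no
  Line 5: 'dot' -> MATCH
  Line 6: 'pin' -> no
Matching lines: ['dot']
Count: 1

1


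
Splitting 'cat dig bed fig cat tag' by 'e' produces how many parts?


Splitting by 'e' breaks the string at each occurrence of the separator.
Text: 'cat dig bed fig cat tag'
Parts after split:
  Part 1: 'cat dig b'
  Part 2: 'd fig cat tag'
Total parts: 2

2


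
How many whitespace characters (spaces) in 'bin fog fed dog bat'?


\s matches whitespace characters (spaces, tabs, etc.).
Text: 'bin fog fed dog bat'
This text has 5 words separated by spaces.
Number of spaces = number of words - 1 = 5 - 1 = 4

4


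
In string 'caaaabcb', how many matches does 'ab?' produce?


Pattern 'ab?' matches 'a' optionally followed by 'b'.
String: 'caaaabcb'
Scanning left to right for 'a' then checking next char:
  Match 1: 'a' (a not followed by b)
  Match 2: 'a' (a not followed by b)
  Match 3: 'a' (a not followed by b)
  Match 4: 'ab' (a followed by b)
Total matches: 4

4


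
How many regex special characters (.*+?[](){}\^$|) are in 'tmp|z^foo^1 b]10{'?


Regex special characters are: . * + ? [ ] ( ) { } \ ^ $ |
Scanning 'tmp|z^foo^1 b]10{':
  pos 3: '|' -> SPECIAL
  pos 5: '^' -> SPECIAL
  pos 9: '^' -> SPECIAL
  pos 13: ']' -> SPECIAL
  pos 16: '{' -> SPECIAL
Special chars found: ['|', '^', '^', ']', '{']
Total: 5

5


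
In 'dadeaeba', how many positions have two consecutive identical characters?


Looking for consecutive identical characters in 'dadeaeba':
  pos 0-1: 'd' vs 'a' -> different
  pos 1-2: 'a' vs 'd' -> different
  pos 2-3: 'd' vs 'e' -> different
  pos 3-4: 'e' vs 'a' -> different
  pos 4-5: 'a' vs 'e' -> different
  pos 5-6: 'e' vs 'b' -> different
  pos 6-7: 'b' vs 'a' -> different
Consecutive identical pairs: []
Count: 0

0


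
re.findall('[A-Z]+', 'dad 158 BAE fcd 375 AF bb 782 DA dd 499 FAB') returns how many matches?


Pattern '[A-Z]+' finds one or more uppercase letters.
Text: 'dad 158 BAE fcd 375 AF bb 782 DA dd 499 FAB'
Scanning for matches:
  Match 1: 'BAE'
  Match 2: 'AF'
  Match 3: 'DA'
  Match 4: 'FAB'
Total matches: 4

4


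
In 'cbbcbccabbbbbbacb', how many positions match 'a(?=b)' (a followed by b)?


Lookahead 'a(?=b)' matches 'a' only when followed by 'b'.
String: 'cbbcbccabbbbbbacb'
Checking each position where char is 'a':
  pos 7: 'a' -> MATCH (next='b')
  pos 14: 'a' -> no (next='c')
Matching positions: [7]
Count: 1

1


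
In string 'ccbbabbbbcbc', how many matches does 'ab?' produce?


Pattern 'ab?' matches 'a' optionally followed by 'b'.
String: 'ccbbabbbbcbc'
Scanning left to right for 'a' then checking next char:
  Match 1: 'ab' (a followed by b)
Total matches: 1

1


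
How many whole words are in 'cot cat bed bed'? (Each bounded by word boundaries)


Word boundaries (\b) mark the start/end of each word.
Text: 'cot cat bed bed'
Splitting by whitespace:
  Word 1: 'cot'
  Word 2: 'cat'
  Word 3: 'bed'
  Word 4: 'bed'
Total whole words: 4

4


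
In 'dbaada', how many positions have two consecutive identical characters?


Looking for consecutive identical characters in 'dbaada':
  pos 0-1: 'd' vs 'b' -> different
  pos 1-2: 'b' vs 'a' -> different
  pos 2-3: 'a' vs 'a' -> MATCH ('aa')
  pos 3-4: 'a' vs 'd' -> different
  pos 4-5: 'd' vs 'a' -> different
Consecutive identical pairs: ['aa']
Count: 1

1


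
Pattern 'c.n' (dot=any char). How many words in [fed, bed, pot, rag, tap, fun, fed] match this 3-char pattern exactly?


Pattern 'c.n' means: starts with 'c', any single char, ends with 'n'.
Checking each word (must be exactly 3 chars):
  'fed' (len=3): no
  'bed' (len=3): no
  'pot' (len=3): no
  'rag' (len=3): no
  'tap' (len=3): no
  'fun' (len=3): no
  'fed' (len=3): no
Matching words: []
Total: 0

0


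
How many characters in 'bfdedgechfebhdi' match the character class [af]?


Character class [af] matches any of: {a, f}
Scanning string 'bfdedgechfebhdi' character by character:
  pos 0: 'b' -> no
  pos 1: 'f' -> MATCH
  pos 2: 'd' -> no
  pos 3: 'e' -> no
  pos 4: 'd' -> no
  pos 5: 'g' -> no
  pos 6: 'e' -> no
  pos 7: 'c' -> no
  pos 8: 'h' -> no
  pos 9: 'f' -> MATCH
  pos 10: 'e' -> no
  pos 11: 'b' -> no
  pos 12: 'h' -> no
  pos 13: 'd' -> no
  pos 14: 'i' -> no
Total matches: 2

2


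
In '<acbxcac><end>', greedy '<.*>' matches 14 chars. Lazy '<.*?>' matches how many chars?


Greedy '<.*>' tries to match as MUCH as possible.
Lazy '<.*?>' tries to match as LITTLE as possible.

String: '<acbxcac><end>'
Greedy '<.*>' starts at first '<' and extends to the LAST '>': '<acbxcac><end>' (14 chars)
Lazy '<.*?>' starts at first '<' and stops at the FIRST '>': '<acbxcac>' (9 chars)

9


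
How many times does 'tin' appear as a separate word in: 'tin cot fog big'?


Scanning each word for exact match 'tin':
  Word 1: 'tin' -> MATCH
  Word 2: 'cot' -> no
  Word 3: 'fog' -> no
  Word 4: 'big' -> no
Total matches: 1

1


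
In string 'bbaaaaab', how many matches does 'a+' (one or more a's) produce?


Pattern 'a+' matches one or more consecutive a's.
String: 'bbaaaaab'
Scanning for runs of a:
  Match 1: 'aaaaa' (length 5)
Total matches: 1

1


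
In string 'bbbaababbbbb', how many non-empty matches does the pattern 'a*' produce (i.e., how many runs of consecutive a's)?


Pattern 'a*' matches zero or more a's. We want non-empty runs of consecutive a's.
String: 'bbbaababbbbb'
Walking through the string to find runs of a's:
  Run 1: positions 3-4 -> 'aa'
  Run 2: positions 6-6 -> 'a'
Non-empty runs found: ['aa', 'a']
Count: 2

2


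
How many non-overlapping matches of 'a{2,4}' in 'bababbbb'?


Pattern 'a{2,4}' matches between 2 and 4 consecutive a's (greedy).
String: 'bababbbb'
Finding runs of a's and applying greedy matching:
  Run at pos 1: 'a' (length 1)
  Run at pos 3: 'a' (length 1)
Matches: []
Count: 0

0


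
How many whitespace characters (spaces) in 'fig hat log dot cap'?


\s matches whitespace characters (spaces, tabs, etc.).
Text: 'fig hat log dot cap'
This text has 5 words separated by spaces.
Number of spaces = number of words - 1 = 5 - 1 = 4

4


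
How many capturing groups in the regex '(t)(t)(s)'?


To count capturing groups, count each '(' that starts a group.
Pattern: '(t)(t)(s)'
Walking through the pattern:
  Position 0: '(' -> group #1
  Position 3: '(' -> group #2
  Position 6: '(' -> group #3
Total capturing groups: 3

3


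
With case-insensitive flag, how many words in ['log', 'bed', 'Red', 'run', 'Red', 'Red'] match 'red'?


Case-insensitive matching: compare each word's lowercase form to 'red'.
  'log' -> lower='log' -> no
  'bed' -> lower='bed' -> no
  'Red' -> lower='red' -> MATCH
  'run' -> lower='run' -> no
  'Red' -> lower='red' -> MATCH
  'Red' -> lower='red' -> MATCH
Matches: ['Red', 'Red', 'Red']
Count: 3

3


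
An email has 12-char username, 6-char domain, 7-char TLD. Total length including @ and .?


An email address has format: username@domain.tld
Username length: 12
'@' character: 1
Domain length: 6
'.' character: 1
TLD length: 7
Total = 12 + 1 + 6 + 1 + 7 = 27

27


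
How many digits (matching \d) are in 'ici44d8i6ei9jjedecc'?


\d matches any digit 0-9.
Scanning 'ici44d8i6ei9jjedecc':
  pos 3: '4' -> DIGIT
  pos 4: '4' -> DIGIT
  pos 6: '8' -> DIGIT
  pos 8: '6' -> DIGIT
  pos 11: '9' -> DIGIT
Digits found: ['4', '4', '8', '6', '9']
Total: 5

5


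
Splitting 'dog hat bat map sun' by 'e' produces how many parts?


Splitting by 'e' breaks the string at each occurrence of the separator.
Text: 'dog hat bat map sun'
Parts after split:
  Part 1: 'dog hat bat map sun'
Total parts: 1

1


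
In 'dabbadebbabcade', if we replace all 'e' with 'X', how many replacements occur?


re.sub('e', 'X', text) replaces every occurrence of 'e' with 'X'.
Text: 'dabbadebbabcade'
Scanning for 'e':
  pos 6: 'e' -> replacement #1
  pos 14: 'e' -> replacement #2
Total replacements: 2

2


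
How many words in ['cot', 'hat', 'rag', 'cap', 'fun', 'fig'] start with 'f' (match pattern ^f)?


Pattern ^f anchors to start of word. Check which words begin with 'f':
  'cot' -> no
  'hat' -> no
  'rag' -> no
  'cap' -> no
  'fun' -> MATCH (starts with 'f')
  'fig' -> MATCH (starts with 'f')
Matching words: ['fun', 'fig']
Count: 2

2


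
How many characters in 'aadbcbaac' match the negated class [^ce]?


Negated class [^ce] matches any char NOT in {c, e}
Scanning 'aadbcbaac':
  pos 0: 'a' -> MATCH
  pos 1: 'a' -> MATCH
  pos 2: 'd' -> MATCH
  pos 3: 'b' -> MATCH
  pos 4: 'c' -> no (excluded)
  pos 5: 'b' -> MATCH
  pos 6: 'a' -> MATCH
  pos 7: 'a' -> MATCH
  pos 8: 'c' -> no (excluded)
Total matches: 7

7


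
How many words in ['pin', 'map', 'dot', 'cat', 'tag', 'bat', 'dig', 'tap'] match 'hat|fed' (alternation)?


Alternation 'hat|fed' matches either 'hat' or 'fed'.
Checking each word:
  'pin' -> no
  'map' -> no
  'dot' -> no
  'cat' -> no
  'tag' -> no
  'bat' -> no
  'dig' -> no
  'tap' -> no
Matches: []
Count: 0

0
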